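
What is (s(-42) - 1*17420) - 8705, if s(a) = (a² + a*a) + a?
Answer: -22639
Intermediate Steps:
s(a) = a + 2*a² (s(a) = (a² + a²) + a = 2*a² + a = a + 2*a²)
(s(-42) - 1*17420) - 8705 = (-42*(1 + 2*(-42)) - 1*17420) - 8705 = (-42*(1 - 84) - 17420) - 8705 = (-42*(-83) - 17420) - 8705 = (3486 - 17420) - 8705 = -13934 - 8705 = -22639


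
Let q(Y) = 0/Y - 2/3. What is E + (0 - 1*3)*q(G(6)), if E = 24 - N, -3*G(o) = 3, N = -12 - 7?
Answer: 45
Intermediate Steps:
N = -19
G(o) = -1 (G(o) = -⅓*3 = -1)
q(Y) = -⅔ (q(Y) = 0 - 2*⅓ = 0 - ⅔ = -⅔)
E = 43 (E = 24 - 1*(-19) = 24 + 19 = 43)
E + (0 - 1*3)*q(G(6)) = 43 + (0 - 1*3)*(-⅔) = 43 + (0 - 3)*(-⅔) = 43 - 3*(-⅔) = 43 + 2 = 45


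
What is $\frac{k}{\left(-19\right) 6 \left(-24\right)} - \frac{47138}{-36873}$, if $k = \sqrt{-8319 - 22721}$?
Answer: $\frac{47138}{36873} + \frac{i \sqrt{485}}{342} \approx 1.2784 + 0.064394 i$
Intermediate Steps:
$k = 8 i \sqrt{485}$ ($k = \sqrt{-31040} = 8 i \sqrt{485} \approx 176.18 i$)
$\frac{k}{\left(-19\right) 6 \left(-24\right)} - \frac{47138}{-36873} = \frac{8 i \sqrt{485}}{\left(-19\right) 6 \left(-24\right)} - \frac{47138}{-36873} = \frac{8 i \sqrt{485}}{\left(-114\right) \left(-24\right)} - - \frac{47138}{36873} = \frac{8 i \sqrt{485}}{2736} + \frac{47138}{36873} = 8 i \sqrt{485} \cdot \frac{1}{2736} + \frac{47138}{36873} = \frac{i \sqrt{485}}{342} + \frac{47138}{36873} = \frac{47138}{36873} + \frac{i \sqrt{485}}{342}$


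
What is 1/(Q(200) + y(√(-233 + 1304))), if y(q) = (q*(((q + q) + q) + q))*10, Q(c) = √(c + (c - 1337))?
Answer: 42840/1835266537 - I*√937/1835266537 ≈ 2.3343e-5 - 1.6679e-8*I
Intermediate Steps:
Q(c) = √(-1337 + 2*c) (Q(c) = √(c + (-1337 + c)) = √(-1337 + 2*c))
y(q) = 40*q² (y(q) = (q*((2*q + q) + q))*10 = (q*(3*q + q))*10 = (q*(4*q))*10 = (4*q²)*10 = 40*q²)
1/(Q(200) + y(√(-233 + 1304))) = 1/(√(-1337 + 2*200) + 40*(√(-233 + 1304))²) = 1/(√(-1337 + 400) + 40*(√1071)²) = 1/(√(-937) + 40*(3*√119)²) = 1/(I*√937 + 40*1071) = 1/(I*√937 + 42840) = 1/(42840 + I*√937)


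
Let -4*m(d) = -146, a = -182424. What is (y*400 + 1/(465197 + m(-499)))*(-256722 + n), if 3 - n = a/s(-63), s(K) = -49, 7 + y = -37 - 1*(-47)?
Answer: -14249158636985310/45592883 ≈ -3.1253e+8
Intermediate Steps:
y = 3 (y = -7 + (-37 - 1*(-47)) = -7 + (-37 + 47) = -7 + 10 = 3)
m(d) = 73/2 (m(d) = -¼*(-146) = 73/2)
n = -182277/49 (n = 3 - (-182424)/(-49) = 3 - (-182424)*(-1)/49 = 3 - 1*182424/49 = 3 - 182424/49 = -182277/49 ≈ -3719.9)
(y*400 + 1/(465197 + m(-499)))*(-256722 + n) = (3*400 + 1/(465197 + 73/2))*(-256722 - 182277/49) = (1200 + 1/(930467/2))*(-12761655/49) = (1200 + 2/930467)*(-12761655/49) = (1116560402/930467)*(-12761655/49) = -14249158636985310/45592883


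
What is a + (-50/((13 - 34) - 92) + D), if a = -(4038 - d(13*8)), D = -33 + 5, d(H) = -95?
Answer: -470143/113 ≈ -4160.6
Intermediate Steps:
D = -28
a = -4133 (a = -(4038 - 1*(-95)) = -(4038 + 95) = -1*4133 = -4133)
a + (-50/((13 - 34) - 92) + D) = -4133 + (-50/((13 - 34) - 92) - 28) = -4133 + (-50/(-21 - 92) - 28) = -4133 + (-50/(-113) - 28) = -4133 + (-1/113*(-50) - 28) = -4133 + (50/113 - 28) = -4133 - 3114/113 = -470143/113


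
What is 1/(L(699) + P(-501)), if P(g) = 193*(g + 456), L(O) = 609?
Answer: -1/8076 ≈ -0.00012382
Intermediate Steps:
P(g) = 88008 + 193*g (P(g) = 193*(456 + g) = 88008 + 193*g)
1/(L(699) + P(-501)) = 1/(609 + (88008 + 193*(-501))) = 1/(609 + (88008 - 96693)) = 1/(609 - 8685) = 1/(-8076) = -1/8076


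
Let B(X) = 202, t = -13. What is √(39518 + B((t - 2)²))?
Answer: 2*√9930 ≈ 199.30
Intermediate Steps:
√(39518 + B((t - 2)²)) = √(39518 + 202) = √39720 = 2*√9930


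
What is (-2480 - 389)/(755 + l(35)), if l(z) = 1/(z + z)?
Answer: -200830/52851 ≈ -3.7999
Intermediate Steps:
l(z) = 1/(2*z)
(-2480 - 389)/(755 + l(35)) = (-2480 - 389)/(755 + (½)/35) = -2869/(755 + (½)*(1/35)) = -2869/(755 + 1/70) = -2869/52851/70 = -2869*70/52851 = -200830/52851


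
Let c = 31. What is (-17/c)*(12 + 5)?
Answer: -289/31 ≈ -9.3226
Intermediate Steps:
(-17/c)*(12 + 5) = (-17/31)*(12 + 5) = -17*1/31*17 = -17/31*17 = -289/31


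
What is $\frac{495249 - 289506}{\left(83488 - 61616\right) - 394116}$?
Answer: $- \frac{205743}{372244} \approx -0.55271$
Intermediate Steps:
$\frac{495249 - 289506}{\left(83488 - 61616\right) - 394116} = \frac{205743}{\left(83488 - 61616\right) - 394116} = \frac{205743}{21872 - 394116} = \frac{205743}{-372244} = 205743 \left(- \frac{1}{372244}\right) = - \frac{205743}{372244}$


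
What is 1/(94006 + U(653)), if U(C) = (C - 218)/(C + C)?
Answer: 1306/122772271 ≈ 1.0638e-5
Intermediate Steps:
U(C) = (-218 + C)/(2*C) (U(C) = (-218 + C)/((2*C)) = (-218 + C)*(1/(2*C)) = (-218 + C)/(2*C))
1/(94006 + U(653)) = 1/(94006 + (½)*(-218 + 653)/653) = 1/(94006 + (½)*(1/653)*435) = 1/(94006 + 435/1306) = 1/(122772271/1306) = 1306/122772271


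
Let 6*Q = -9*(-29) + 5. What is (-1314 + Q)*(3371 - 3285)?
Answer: -327574/3 ≈ -1.0919e+5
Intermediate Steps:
Q = 133/3 (Q = (-9*(-29) + 5)/6 = (261 + 5)/6 = (1/6)*266 = 133/3 ≈ 44.333)
(-1314 + Q)*(3371 - 3285) = (-1314 + 133/3)*(3371 - 3285) = -3809/3*86 = -327574/3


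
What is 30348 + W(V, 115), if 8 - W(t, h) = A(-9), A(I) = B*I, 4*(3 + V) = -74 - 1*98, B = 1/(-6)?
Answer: 60709/2 ≈ 30355.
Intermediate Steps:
B = -⅙ ≈ -0.16667
V = -46 (V = -3 + (-74 - 1*98)/4 = -3 + (-74 - 98)/4 = -3 + (¼)*(-172) = -3 - 43 = -46)
A(I) = -I/6
W(t, h) = 13/2 (W(t, h) = 8 - (-1)*(-9)/6 = 8 - 1*3/2 = 8 - 3/2 = 13/2)
30348 + W(V, 115) = 30348 + 13/2 = 60709/2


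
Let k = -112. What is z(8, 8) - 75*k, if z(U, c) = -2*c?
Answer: 8384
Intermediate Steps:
z(8, 8) - 75*k = -2*8 - 75*(-112) = -16 + 8400 = 8384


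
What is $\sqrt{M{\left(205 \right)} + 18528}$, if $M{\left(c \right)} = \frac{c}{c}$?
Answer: $\sqrt{18529} \approx 136.12$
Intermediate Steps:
$M{\left(c \right)} = 1$
$\sqrt{M{\left(205 \right)} + 18528} = \sqrt{1 + 18528} = \sqrt{18529}$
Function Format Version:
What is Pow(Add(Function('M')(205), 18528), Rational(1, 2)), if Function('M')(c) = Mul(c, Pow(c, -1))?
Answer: Pow(18529, Rational(1, 2)) ≈ 136.12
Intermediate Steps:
Function('M')(c) = 1
Pow(Add(Function('M')(205), 18528), Rational(1, 2)) = Pow(Add(1, 18528), Rational(1, 2)) = Pow(18529, Rational(1, 2))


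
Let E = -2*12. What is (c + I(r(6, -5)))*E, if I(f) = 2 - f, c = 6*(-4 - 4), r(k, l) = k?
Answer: 1248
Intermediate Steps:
E = -24
c = -48 (c = 6*(-8) = -48)
(c + I(r(6, -5)))*E = (-48 + (2 - 1*6))*(-24) = (-48 + (2 - 6))*(-24) = (-48 - 4)*(-24) = -52*(-24) = 1248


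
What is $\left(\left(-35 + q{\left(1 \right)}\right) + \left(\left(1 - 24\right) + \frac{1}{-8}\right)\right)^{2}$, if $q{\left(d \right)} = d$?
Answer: $\frac{208849}{64} \approx 3263.3$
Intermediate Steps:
$\left(\left(-35 + q{\left(1 \right)}\right) + \left(\left(1 - 24\right) + \frac{1}{-8}\right)\right)^{2} = \left(\left(-35 + 1\right) + \left(\left(1 - 24\right) + \frac{1}{-8}\right)\right)^{2} = \left(-34 - \frac{185}{8}\right)^{2} = \left(- \frac{457}{8}\right)^{2} = \frac{208849}{64}$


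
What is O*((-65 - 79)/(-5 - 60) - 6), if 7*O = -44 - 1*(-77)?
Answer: -8118/455 ≈ -17.842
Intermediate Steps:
O = 33/7 (O = (-44 - 1*(-77))/7 = (-44 + 77)/7 = (⅐)*33 = 33/7 ≈ 4.7143)
O*((-65 - 79)/(-5 - 60) - 6) = 33*((-65 - 79)/(-5 - 60) - 6)/7 = 33*(-144/(-65) - 6)/7 = 33*(-144*(-1/65) - 6)/7 = 33*(144/65 - 6)/7 = (33/7)*(-246/65) = -8118/455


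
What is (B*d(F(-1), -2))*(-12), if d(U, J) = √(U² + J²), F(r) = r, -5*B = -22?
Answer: -264*√5/5 ≈ -118.06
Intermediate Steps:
B = 22/5 (B = -⅕*(-22) = 22/5 ≈ 4.4000)
d(U, J) = √(J² + U²)
(B*d(F(-1), -2))*(-12) = (22*√((-2)² + (-1)²)/5)*(-12) = (22*√(4 + 1)/5)*(-12) = (22*√5/5)*(-12) = -264*√5/5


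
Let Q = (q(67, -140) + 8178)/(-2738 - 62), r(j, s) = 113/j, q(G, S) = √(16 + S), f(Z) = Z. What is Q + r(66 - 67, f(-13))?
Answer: -162289/1400 - I*√31/1400 ≈ -115.92 - 0.003977*I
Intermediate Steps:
Q = -4089/1400 - I*√31/1400 (Q = (√(16 - 140) + 8178)/(-2738 - 62) = (√(-124) + 8178)/(-2800) = (2*I*√31 + 8178)*(-1/2800) = (8178 + 2*I*√31)*(-1/2800) = -4089/1400 - I*√31/1400 ≈ -2.9207 - 0.003977*I)
Q + r(66 - 67, f(-13)) = (-4089/1400 - I*√31/1400) + 113/(66 - 67) = (-4089/1400 - I*√31/1400) + 113/(-1) = (-4089/1400 - I*√31/1400) + 113*(-1) = (-4089/1400 - I*√31/1400) - 113 = -162289/1400 - I*√31/1400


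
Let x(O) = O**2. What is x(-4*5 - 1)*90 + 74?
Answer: 39764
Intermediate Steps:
x(-4*5 - 1)*90 + 74 = (-4*5 - 1)**2*90 + 74 = (-20 - 1)**2*90 + 74 = (-21)**2*90 + 74 = 441*90 + 74 = 39690 + 74 = 39764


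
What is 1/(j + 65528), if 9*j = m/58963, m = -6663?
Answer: 176889/11591180171 ≈ 1.5261e-5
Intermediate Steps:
j = -2221/176889 (j = (-6663/58963)/9 = (-6663*1/58963)/9 = (⅑)*(-6663/58963) = -2221/176889 ≈ -0.012556)
1/(j + 65528) = 1/(-2221/176889 + 65528) = 1/(11591180171/176889) = 176889/11591180171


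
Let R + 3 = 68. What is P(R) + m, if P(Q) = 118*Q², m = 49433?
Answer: 547983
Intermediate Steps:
R = 65 (R = -3 + 68 = 65)
P(R) + m = 118*65² + 49433 = 118*4225 + 49433 = 498550 + 49433 = 547983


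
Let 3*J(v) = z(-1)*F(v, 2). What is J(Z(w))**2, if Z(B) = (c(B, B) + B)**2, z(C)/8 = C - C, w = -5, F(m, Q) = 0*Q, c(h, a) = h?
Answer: 0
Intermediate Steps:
F(m, Q) = 0
z(C) = 0 (z(C) = 8*(C - C) = 8*0 = 0)
Z(B) = 4*B**2 (Z(B) = (B + B)**2 = (2*B)**2 = 4*B**2)
J(v) = 0 (J(v) = (0*0)/3 = (1/3)*0 = 0)
J(Z(w))**2 = 0**2 = 0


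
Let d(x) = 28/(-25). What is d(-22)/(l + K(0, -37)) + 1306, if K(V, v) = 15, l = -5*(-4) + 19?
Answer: 881536/675 ≈ 1306.0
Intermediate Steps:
l = 39 (l = 20 + 19 = 39)
d(x) = -28/25 (d(x) = 28*(-1/25) = -28/25)
d(-22)/(l + K(0, -37)) + 1306 = -28/25/(39 + 15) + 1306 = -28/25/54 + 1306 = (1/54)*(-28/25) + 1306 = -14/675 + 1306 = 881536/675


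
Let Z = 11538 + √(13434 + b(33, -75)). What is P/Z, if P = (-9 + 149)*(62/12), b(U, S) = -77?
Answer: 8345820/133112087 - 41230*√37/399336261 ≈ 0.062070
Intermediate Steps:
P = 2170/3 (P = 140*(62*(1/12)) = 140*(31/6) = 2170/3 ≈ 723.33)
Z = 11538 + 19*√37 (Z = 11538 + √(13434 - 77) = 11538 + √13357 = 11538 + 19*√37 ≈ 11654.)
P/Z = 2170/(3*(11538 + 19*√37))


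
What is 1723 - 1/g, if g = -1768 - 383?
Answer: 3706174/2151 ≈ 1723.0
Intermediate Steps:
g = -2151
1723 - 1/g = 1723 - 1/(-2151) = 1723 - 1*(-1/2151) = 1723 + 1/2151 = 3706174/2151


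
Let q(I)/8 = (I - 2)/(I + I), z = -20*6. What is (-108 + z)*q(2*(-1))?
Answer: -1824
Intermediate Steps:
z = -120
q(I) = 4*(-2 + I)/I (q(I) = 8*((I - 2)/(I + I)) = 8*((-2 + I)/((2*I))) = 8*((-2 + I)*(1/(2*I))) = 8*((-2 + I)/(2*I)) = 4*(-2 + I)/I)
(-108 + z)*q(2*(-1)) = (-108 - 120)*(4 - 8/(2*(-1))) = -228*(4 - 8/(-2)) = -228*(4 - 8*(-1/2)) = -228*(4 + 4) = -228*8 = -1824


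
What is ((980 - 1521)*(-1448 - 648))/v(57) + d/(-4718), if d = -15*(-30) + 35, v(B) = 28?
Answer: 191067731/4718 ≈ 40498.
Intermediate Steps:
d = 485 (d = 450 + 35 = 485)
((980 - 1521)*(-1448 - 648))/v(57) + d/(-4718) = ((980 - 1521)*(-1448 - 648))/28 + 485/(-4718) = -541*(-2096)*(1/28) + 485*(-1/4718) = 1133936*(1/28) - 485/4718 = 283484/7 - 485/4718 = 191067731/4718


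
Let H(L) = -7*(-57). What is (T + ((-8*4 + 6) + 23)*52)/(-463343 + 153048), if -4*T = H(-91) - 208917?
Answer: -103947/620590 ≈ -0.16750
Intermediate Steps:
H(L) = 399
T = 104259/2 (T = -(399 - 208917)/4 = -¼*(-208518) = 104259/2 ≈ 52130.)
(T + ((-8*4 + 6) + 23)*52)/(-463343 + 153048) = (104259/2 + ((-8*4 + 6) + 23)*52)/(-463343 + 153048) = (104259/2 + ((-32 + 6) + 23)*52)/(-310295) = (104259/2 + (-26 + 23)*52)*(-1/310295) = (104259/2 - 3*52)*(-1/310295) = (104259/2 - 156)*(-1/310295) = (103947/2)*(-1/310295) = -103947/620590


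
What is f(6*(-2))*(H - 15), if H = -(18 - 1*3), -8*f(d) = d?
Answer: -45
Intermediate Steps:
f(d) = -d/8
H = -15 (H = -(18 - 3) = -1*15 = -15)
f(6*(-2))*(H - 15) = (-3*(-2)/4)*(-15 - 15) = -⅛*(-12)*(-30) = (3/2)*(-30) = -45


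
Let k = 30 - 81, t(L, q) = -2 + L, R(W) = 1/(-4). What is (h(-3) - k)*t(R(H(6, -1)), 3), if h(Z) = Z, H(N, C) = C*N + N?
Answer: -108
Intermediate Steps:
H(N, C) = N + C*N
R(W) = -1/4
k = -51
(h(-3) - k)*t(R(H(6, -1)), 3) = (-3 - 1*(-51))*(-2 - 1/4) = (-3 + 51)*(-9/4) = 48*(-9/4) = -108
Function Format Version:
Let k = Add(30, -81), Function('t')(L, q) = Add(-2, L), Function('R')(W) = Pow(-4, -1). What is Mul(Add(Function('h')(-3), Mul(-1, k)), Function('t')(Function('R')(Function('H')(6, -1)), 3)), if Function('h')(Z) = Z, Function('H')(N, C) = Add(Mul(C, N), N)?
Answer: -108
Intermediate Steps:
Function('H')(N, C) = Add(N, Mul(C, N))
Function('R')(W) = Rational(-1, 4)
k = -51
Mul(Add(Function('h')(-3), Mul(-1, k)), Function('t')(Function('R')(Function('H')(6, -1)), 3)) = Mul(Add(-3, Mul(-1, -51)), Add(-2, Rational(-1, 4))) = Mul(Add(-3, 51), Rational(-9, 4)) = Mul(48, Rational(-9, 4)) = -108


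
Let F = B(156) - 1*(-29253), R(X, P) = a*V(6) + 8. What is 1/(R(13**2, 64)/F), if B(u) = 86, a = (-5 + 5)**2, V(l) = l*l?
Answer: 29339/8 ≈ 3667.4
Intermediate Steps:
V(l) = l**2
a = 0 (a = 0**2 = 0)
R(X, P) = 8 (R(X, P) = 0*6**2 + 8 = 0*36 + 8 = 0 + 8 = 8)
F = 29339 (F = 86 - 1*(-29253) = 86 + 29253 = 29339)
1/(R(13**2, 64)/F) = 1/(8/29339) = 29339/8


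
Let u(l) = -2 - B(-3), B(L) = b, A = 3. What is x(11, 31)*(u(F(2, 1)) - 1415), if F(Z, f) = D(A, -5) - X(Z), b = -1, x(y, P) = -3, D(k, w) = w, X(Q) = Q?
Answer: 4248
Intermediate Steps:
B(L) = -1
F(Z, f) = -5 - Z
u(l) = -1 (u(l) = -2 - 1*(-1) = -2 + 1 = -1)
x(11, 31)*(u(F(2, 1)) - 1415) = -3*(-1 - 1415) = -3*(-1416) = 4248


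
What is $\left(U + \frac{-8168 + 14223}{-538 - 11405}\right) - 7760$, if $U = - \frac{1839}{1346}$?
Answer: $- \frac{124774270487}{16075278} \approx -7761.9$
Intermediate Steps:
$U = - \frac{1839}{1346}$ ($U = \left(-1839\right) \frac{1}{1346} = - \frac{1839}{1346} \approx -1.3663$)
$\left(U + \frac{-8168 + 14223}{-538 - 11405}\right) - 7760 = \left(- \frac{1839}{1346} + \frac{-8168 + 14223}{-538 - 11405}\right) - 7760 = \left(- \frac{1839}{1346} + \frac{6055}{-11943}\right) - 7760 = \left(- \frac{1839}{1346} + 6055 \left(- \frac{1}{11943}\right)\right) - 7760 = \left(- \frac{1839}{1346} - \frac{6055}{11943}\right) - 7760 = - \frac{30113207}{16075278} - 7760 = - \frac{124774270487}{16075278}$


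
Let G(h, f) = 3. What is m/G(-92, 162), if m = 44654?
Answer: 44654/3 ≈ 14885.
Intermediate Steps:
m/G(-92, 162) = 44654/3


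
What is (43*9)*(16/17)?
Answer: 6192/17 ≈ 364.24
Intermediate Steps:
(43*9)*(16/17) = 387*(16*(1/17)) = 387*(16/17) = 6192/17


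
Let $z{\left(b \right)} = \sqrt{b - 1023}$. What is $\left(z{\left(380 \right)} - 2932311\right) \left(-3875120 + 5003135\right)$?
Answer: $-3307690792665 + 1128015 i \sqrt{643} \approx -3.3077 \cdot 10^{12} + 2.8604 \cdot 10^{7} i$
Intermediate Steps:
$z{\left(b \right)} = \sqrt{-1023 + b}$
$\left(z{\left(380 \right)} - 2932311\right) \left(-3875120 + 5003135\right) = \left(\sqrt{-1023 + 380} - 2932311\right) \left(-3875120 + 5003135\right) = \left(\sqrt{-643} - 2932311\right) 1128015 = \left(i \sqrt{643} - 2932311\right) 1128015 = \left(-2932311 + i \sqrt{643}\right) 1128015 = -3307690792665 + 1128015 i \sqrt{643}$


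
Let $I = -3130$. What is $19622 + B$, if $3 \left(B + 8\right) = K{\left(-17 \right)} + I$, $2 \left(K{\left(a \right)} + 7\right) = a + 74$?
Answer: $\frac{111467}{6} \approx 18578.0$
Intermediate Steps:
$K{\left(a \right)} = 30 + \frac{a}{2}$ ($K{\left(a \right)} = -7 + \frac{a + 74}{2} = -7 + \frac{74 + a}{2} = -7 + \left(37 + \frac{a}{2}\right) = 30 + \frac{a}{2}$)
$B = - \frac{6265}{6}$ ($B = -8 + \frac{\left(30 + \frac{1}{2} \left(-17\right)\right) - 3130}{3} = -8 + \frac{\left(30 - \frac{17}{2}\right) - 3130}{3} = -8 + \frac{\frac{43}{2} - 3130}{3} = -8 + \frac{1}{3} \left(- \frac{6217}{2}\right) = -8 - \frac{6217}{6} = - \frac{6265}{6} \approx -1044.2$)
$19622 + B = 19622 - \frac{6265}{6} = \frac{111467}{6}$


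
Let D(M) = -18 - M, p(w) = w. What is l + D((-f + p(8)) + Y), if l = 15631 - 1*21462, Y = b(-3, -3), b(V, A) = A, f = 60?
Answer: -5794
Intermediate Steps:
Y = -3
l = -5831 (l = 15631 - 21462 = -5831)
l + D((-f + p(8)) + Y) = -5831 + (-18 - ((-1*60 + 8) - 3)) = -5831 + (-18 - ((-60 + 8) - 3)) = -5831 + (-18 - (-52 - 3)) = -5831 + (-18 - 1*(-55)) = -5831 + (-18 + 55) = -5831 + 37 = -5794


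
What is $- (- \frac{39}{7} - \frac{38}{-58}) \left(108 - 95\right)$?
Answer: $\frac{12974}{203} \approx 63.911$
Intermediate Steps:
$- (- \frac{39}{7} - \frac{38}{-58}) \left(108 - 95\right) = - (\left(-39\right) \frac{1}{7} - - \frac{19}{29}) 13 = - (- \frac{39}{7} + \frac{19}{29}) 13 = \left(-1\right) \left(- \frac{998}{203}\right) 13 = \frac{998}{203} \cdot 13 = \frac{12974}{203}$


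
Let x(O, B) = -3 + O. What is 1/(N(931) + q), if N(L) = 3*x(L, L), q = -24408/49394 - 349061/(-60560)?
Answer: 1495650320/4171772176157 ≈ 0.00035852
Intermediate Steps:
q = 7881685277/1495650320 (q = -24408*1/49394 - 349061*(-1/60560) = -12204/24697 + 349061/60560 = 7881685277/1495650320 ≈ 5.2697)
N(L) = -9 + 3*L (N(L) = 3*(-3 + L) = -9 + 3*L)
1/(N(931) + q) = 1/((-9 + 3*931) + 7881685277/1495650320) = 1/((-9 + 2793) + 7881685277/1495650320) = 1/(2784 + 7881685277/1495650320) = 1/(4171772176157/1495650320) = 1495650320/4171772176157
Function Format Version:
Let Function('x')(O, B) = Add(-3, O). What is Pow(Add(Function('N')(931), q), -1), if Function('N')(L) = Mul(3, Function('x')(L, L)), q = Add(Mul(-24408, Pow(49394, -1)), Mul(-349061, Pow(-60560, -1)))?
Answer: Rational(1495650320, 4171772176157) ≈ 0.00035852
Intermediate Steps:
q = Rational(7881685277, 1495650320) (q = Add(Mul(-24408, Rational(1, 49394)), Mul(-349061, Rational(-1, 60560))) = Add(Rational(-12204, 24697), Rational(349061, 60560)) = Rational(7881685277, 1495650320) ≈ 5.2697)
Function('N')(L) = Add(-9, Mul(3, L)) (Function('N')(L) = Mul(3, Add(-3, L)) = Add(-9, Mul(3, L)))
Pow(Add(Function('N')(931), q), -1) = Pow(Add(Add(-9, Mul(3, 931)), Rational(7881685277, 1495650320)), -1) = Pow(Add(Add(-9, 2793), Rational(7881685277, 1495650320)), -1) = Pow(Add(2784, Rational(7881685277, 1495650320)), -1) = Pow(Rational(4171772176157, 1495650320), -1) = Rational(1495650320, 4171772176157)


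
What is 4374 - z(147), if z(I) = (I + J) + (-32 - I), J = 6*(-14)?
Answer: 4490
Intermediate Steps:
J = -84
z(I) = -116 (z(I) = (I - 84) + (-32 - I) = (-84 + I) + (-32 - I) = -116)
4374 - z(147) = 4374 - 1*(-116) = 4374 + 116 = 4490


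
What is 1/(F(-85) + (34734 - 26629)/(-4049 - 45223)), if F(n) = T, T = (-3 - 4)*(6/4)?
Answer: -49272/525461 ≈ -0.093769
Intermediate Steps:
T = -21/2 (T = -42/4 = -7*3/2 = -21/2 ≈ -10.500)
F(n) = -21/2
1/(F(-85) + (34734 - 26629)/(-4049 - 45223)) = 1/(-21/2 + (34734 - 26629)/(-4049 - 45223)) = 1/(-21/2 + 8105/(-49272)) = 1/(-21/2 + 8105*(-1/49272)) = 1/(-21/2 - 8105/49272) = 1/(-525461/49272) = -49272/525461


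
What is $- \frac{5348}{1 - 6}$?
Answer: $\frac{5348}{5} \approx 1069.6$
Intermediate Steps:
$- \frac{5348}{1 - 6} = - \frac{5348}{-5} = \left(-5348\right) \left(- \frac{1}{5}\right) = \frac{5348}{5}$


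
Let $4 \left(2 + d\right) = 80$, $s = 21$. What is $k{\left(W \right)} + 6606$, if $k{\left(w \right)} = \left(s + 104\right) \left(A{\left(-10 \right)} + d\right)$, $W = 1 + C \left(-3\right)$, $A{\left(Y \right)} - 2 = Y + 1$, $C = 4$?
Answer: $7981$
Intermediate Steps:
$A{\left(Y \right)} = 3 + Y$ ($A{\left(Y \right)} = 2 + \left(Y + 1\right) = 2 + \left(1 + Y\right) = 3 + Y$)
$d = 18$ ($d = -2 + \frac{1}{4} \cdot 80 = -2 + 20 = 18$)
$W = -11$ ($W = 1 + 4 \left(-3\right) = 1 - 12 = -11$)
$k{\left(w \right)} = 1375$ ($k{\left(w \right)} = \left(21 + 104\right) \left(\left(3 - 10\right) + 18\right) = 125 \left(-7 + 18\right) = 125 \cdot 11 = 1375$)
$k{\left(W \right)} + 6606 = 1375 + 6606 = 7981$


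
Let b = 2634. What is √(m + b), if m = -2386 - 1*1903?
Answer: I*√1655 ≈ 40.682*I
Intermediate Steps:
m = -4289 (m = -2386 - 1903 = -4289)
√(m + b) = √(-4289 + 2634) = √(-1655) = I*√1655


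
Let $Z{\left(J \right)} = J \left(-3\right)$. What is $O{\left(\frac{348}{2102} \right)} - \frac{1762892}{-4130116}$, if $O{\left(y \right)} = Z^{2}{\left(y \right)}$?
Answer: $\frac{768170698559}{1140532565929} \approx 0.67352$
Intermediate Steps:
$Z{\left(J \right)} = - 3 J$
$O{\left(y \right)} = 9 y^{2}$ ($O{\left(y \right)} = \left(- 3 y\right)^{2} = 9 y^{2}$)
$O{\left(\frac{348}{2102} \right)} - \frac{1762892}{-4130116} = 9 \left(\frac{348}{2102}\right)^{2} - \frac{1762892}{-4130116} = 9 \left(348 \cdot \frac{1}{2102}\right)^{2} - 1762892 \left(- \frac{1}{4130116}\right) = 9 \left(\frac{174}{1051}\right)^{2} - - \frac{440723}{1032529} = 9 \cdot \frac{30276}{1104601} + \frac{440723}{1032529} = \frac{272484}{1104601} + \frac{440723}{1032529} = \frac{768170698559}{1140532565929}$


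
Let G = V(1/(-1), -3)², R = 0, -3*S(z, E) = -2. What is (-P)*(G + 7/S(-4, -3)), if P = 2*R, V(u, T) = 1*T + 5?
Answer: 0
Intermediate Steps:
S(z, E) = ⅔ (S(z, E) = -⅓*(-2) = ⅔)
V(u, T) = 5 + T (V(u, T) = T + 5 = 5 + T)
P = 0 (P = 2*0 = 0)
G = 4 (G = (5 - 3)² = 2² = 4)
(-P)*(G + 7/S(-4, -3)) = (-1*0)*(4 + 7/(⅔)) = 0*(4 + 7*(3/2)) = 0*(4 + 21/2) = 0*(29/2) = 0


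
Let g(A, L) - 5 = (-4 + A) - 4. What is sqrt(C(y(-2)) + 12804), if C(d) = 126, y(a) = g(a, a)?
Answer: sqrt(12930) ≈ 113.71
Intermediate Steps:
g(A, L) = -3 + A (g(A, L) = 5 + ((-4 + A) - 4) = 5 + (-8 + A) = -3 + A)
y(a) = -3 + a
sqrt(C(y(-2)) + 12804) = sqrt(126 + 12804) = sqrt(12930)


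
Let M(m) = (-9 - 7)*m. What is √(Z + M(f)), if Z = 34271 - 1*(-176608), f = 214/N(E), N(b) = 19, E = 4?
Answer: √76062263/19 ≈ 459.02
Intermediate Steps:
f = 214/19 ≈ 11.263
M(m) = -16*m
Z = 210879 (Z = 34271 + 176608 = 210879)
√(Z + M(f)) = √(210879 - 16*214/19) = √(210879 - 3424/19) = √(4003277/19) = √76062263/19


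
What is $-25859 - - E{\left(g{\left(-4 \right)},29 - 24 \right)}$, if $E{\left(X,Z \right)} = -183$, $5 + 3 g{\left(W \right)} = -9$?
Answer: $-26042$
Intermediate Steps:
$g{\left(W \right)} = - \frac{14}{3}$ ($g{\left(W \right)} = - \frac{5}{3} + \frac{1}{3} \left(-9\right) = - \frac{5}{3} - 3 = - \frac{14}{3}$)
$-25859 - - E{\left(g{\left(-4 \right)},29 - 24 \right)} = -25859 - \left(-1\right) \left(-183\right) = -25859 - 183 = -26042$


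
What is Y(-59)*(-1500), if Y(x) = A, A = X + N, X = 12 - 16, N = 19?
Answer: -22500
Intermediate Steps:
X = -4
A = 15 (A = -4 + 19 = 15)
Y(x) = 15
Y(-59)*(-1500) = 15*(-1500) = -22500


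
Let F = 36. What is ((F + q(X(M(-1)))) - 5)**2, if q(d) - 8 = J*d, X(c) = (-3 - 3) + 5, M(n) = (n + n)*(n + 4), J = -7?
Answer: 2116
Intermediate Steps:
M(n) = 2*n*(4 + n) (M(n) = (2*n)*(4 + n) = 2*n*(4 + n))
X(c) = -1 (X(c) = -6 + 5 = -1)
q(d) = 8 - 7*d
((F + q(X(M(-1)))) - 5)**2 = ((36 + (8 - 7*(-1))) - 5)**2 = ((36 + (8 + 7)) - 5)**2 = ((36 + 15) - 5)**2 = (51 - 5)**2 = 46**2 = 2116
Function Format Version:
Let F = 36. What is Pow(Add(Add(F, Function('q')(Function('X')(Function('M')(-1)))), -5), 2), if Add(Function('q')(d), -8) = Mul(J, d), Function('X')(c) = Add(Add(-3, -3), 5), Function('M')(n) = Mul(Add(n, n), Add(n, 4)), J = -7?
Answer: 2116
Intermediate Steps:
Function('M')(n) = Mul(2, n, Add(4, n)) (Function('M')(n) = Mul(Mul(2, n), Add(4, n)) = Mul(2, n, Add(4, n)))
Function('X')(c) = -1 (Function('X')(c) = Add(-6, 5) = -1)
Function('q')(d) = Add(8, Mul(-7, d))
Pow(Add(Add(F, Function('q')(Function('X')(Function('M')(-1)))), -5), 2) = Pow(Add(Add(36, Add(8, Mul(-7, -1))), -5), 2) = Pow(Add(Add(36, Add(8, 7)), -5), 2) = Pow(Add(Add(36, 15), -5), 2) = Pow(Add(51, -5), 2) = Pow(46, 2) = 2116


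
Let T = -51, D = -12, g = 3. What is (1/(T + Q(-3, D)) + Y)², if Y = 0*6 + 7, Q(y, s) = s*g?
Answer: 369664/7569 ≈ 48.839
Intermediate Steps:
Q(y, s) = 3*s (Q(y, s) = s*3 = 3*s)
Y = 7 (Y = 0 + 7 = 7)
(1/(T + Q(-3, D)) + Y)² = (1/(-51 + 3*(-12)) + 7)² = (1/(-51 - 36) + 7)² = (1/(-87) + 7)² = (-1/87 + 7)² = (608/87)² = 369664/7569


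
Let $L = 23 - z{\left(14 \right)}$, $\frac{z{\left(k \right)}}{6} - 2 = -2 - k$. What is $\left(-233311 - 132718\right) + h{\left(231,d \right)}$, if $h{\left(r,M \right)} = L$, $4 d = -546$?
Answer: $-365922$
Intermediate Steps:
$d = - \frac{273}{2}$ ($d = \frac{1}{4} \left(-546\right) = - \frac{273}{2} \approx -136.5$)
$z{\left(k \right)} = - 6 k$ ($z{\left(k \right)} = 12 + 6 \left(-2 - k\right) = 12 - \left(12 + 6 k\right) = - 6 k$)
$L = 107$ ($L = 23 - \left(-6\right) 14 = 23 - -84 = 23 + 84 = 107$)
$h{\left(r,M \right)} = 107$
$\left(-233311 - 132718\right) + h{\left(231,d \right)} = \left(-233311 - 132718\right) + 107 = -366029 + 107 = -365922$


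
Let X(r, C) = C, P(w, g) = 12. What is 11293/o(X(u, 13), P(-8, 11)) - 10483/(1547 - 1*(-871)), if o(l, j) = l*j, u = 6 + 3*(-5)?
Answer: 329117/4836 ≈ 68.056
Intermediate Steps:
u = -9 (u = 6 - 15 = -9)
o(l, j) = j*l
11293/o(X(u, 13), P(-8, 11)) - 10483/(1547 - 1*(-871)) = 11293/((12*13)) - 10483/(1547 - 1*(-871)) = 11293/156 - 10483/(1547 + 871) = 11293*(1/156) - 10483/2418 = 11293/156 - 10483*1/2418 = 11293/156 - 10483/2418 = 329117/4836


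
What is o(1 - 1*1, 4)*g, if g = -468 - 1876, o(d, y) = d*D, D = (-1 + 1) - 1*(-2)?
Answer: 0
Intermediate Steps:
D = 2 (D = 0 + 2 = 2)
o(d, y) = 2*d (o(d, y) = d*2 = 2*d)
g = -2344
o(1 - 1*1, 4)*g = (2*(1 - 1*1))*(-2344) = (2*(1 - 1))*(-2344) = (2*0)*(-2344) = 0*(-2344) = 0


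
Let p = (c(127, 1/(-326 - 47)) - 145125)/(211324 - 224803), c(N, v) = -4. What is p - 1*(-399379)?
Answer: 5383374670/13479 ≈ 3.9939e+5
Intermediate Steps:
p = 145129/13479 (p = (-4 - 145125)/(211324 - 224803) = -145129/(-13479) = -145129*(-1/13479) = 145129/13479 ≈ 10.767)
p - 1*(-399379) = 145129/13479 - 1*(-399379) = 145129/13479 + 399379 = 5383374670/13479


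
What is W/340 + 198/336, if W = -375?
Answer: -489/952 ≈ -0.51366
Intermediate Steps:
W/340 + 198/336 = -375/340 + 198/336 = -375*1/340 + 198*(1/336) = -75/68 + 33/56 = -489/952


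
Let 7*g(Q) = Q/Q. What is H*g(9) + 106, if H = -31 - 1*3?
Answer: 708/7 ≈ 101.14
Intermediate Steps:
g(Q) = ⅐ (g(Q) = (Q/Q)/7 = (⅐)*1 = ⅐)
H = -34 (H = -31 - 3 = -34)
H*g(9) + 106 = -34*⅐ + 106 = -34/7 + 106 = 708/7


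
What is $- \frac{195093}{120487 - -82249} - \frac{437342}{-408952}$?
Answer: $\frac{65303641}{609627152} \approx 0.10712$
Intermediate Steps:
$- \frac{195093}{120487 - -82249} - \frac{437342}{-408952} = - \frac{195093}{120487 + 82249} - - \frac{12863}{12028} = - \frac{195093}{202736} + \frac{12863}{12028} = \frac{65303641}{609627152}$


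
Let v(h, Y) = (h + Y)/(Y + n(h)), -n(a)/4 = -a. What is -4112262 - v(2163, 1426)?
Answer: -41443380025/10078 ≈ -4.1123e+6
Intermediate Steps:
n(a) = 4*a (n(a) = -(-4)*a = 4*a)
v(h, Y) = (Y + h)/(Y + 4*h) (v(h, Y) = (h + Y)/(Y + 4*h) = (Y + h)/(Y + 4*h))
-4112262 - v(2163, 1426) = -4112262 - (1426 + 2163)/(1426 + 4*2163) = -4112262 - 3589/(1426 + 8652) = -4112262 - 3589/10078 = -41443380025/10078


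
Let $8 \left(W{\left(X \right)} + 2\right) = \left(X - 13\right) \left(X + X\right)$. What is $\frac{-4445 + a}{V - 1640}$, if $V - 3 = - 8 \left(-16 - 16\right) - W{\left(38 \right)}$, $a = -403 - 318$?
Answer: $\frac{10332}{3233} \approx 3.1958$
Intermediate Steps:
$W{\left(X \right)} = -2 + \frac{X \left(-13 + X\right)}{4}$ ($W{\left(X \right)} = -2 + \frac{\left(X - 13\right) \left(X + X\right)}{8} = -2 + \frac{\left(-13 + X\right) 2 X}{8} = -2 + \frac{2 X \left(-13 + X\right)}{8} = -2 + \frac{X \left(-13 + X\right)}{4}$)
$a = -721$ ($a = -403 - 318 = -721$)
$V = \frac{47}{2}$ ($V = 3 - \left(-2 + 361 - \frac{247}{2} + 8 \left(-16 - 16\right)\right) = 3 - \left(- \frac{763}{2} + 361\right) = 3 + \left(256 - \left(-2 - \frac{247}{2} + 361\right)\right) = 3 + \left(256 - \frac{471}{2}\right) = 3 + \frac{41}{2} = \frac{47}{2} \approx 23.5$)
$\frac{-4445 + a}{V - 1640} = \frac{-4445 - 721}{\frac{47}{2} - 1640} = - \frac{5166}{\frac{47}{2} - 1640} = - \frac{5166}{- \frac{3233}{2}} = \left(-5166\right) \left(- \frac{2}{3233}\right) = \frac{10332}{3233}$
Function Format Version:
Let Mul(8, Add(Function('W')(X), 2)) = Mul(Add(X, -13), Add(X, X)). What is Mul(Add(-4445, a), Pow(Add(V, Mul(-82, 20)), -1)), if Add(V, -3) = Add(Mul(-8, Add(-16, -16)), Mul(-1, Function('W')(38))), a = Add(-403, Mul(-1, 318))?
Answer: Rational(10332, 3233) ≈ 3.1958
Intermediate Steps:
Function('W')(X) = Add(-2, Mul(Rational(1, 4), X, Add(-13, X))) (Function('W')(X) = Add(-2, Mul(Rational(1, 8), Mul(Add(X, -13), Add(X, X)))) = Add(-2, Mul(Rational(1, 8), Mul(Add(-13, X), Mul(2, X)))) = Add(-2, Mul(Rational(1, 8), Mul(2, X, Add(-13, X)))) = Add(-2, Mul(Rational(1, 4), X, Add(-13, X))))
a = -721 (a = Add(-403, -318) = -721)
V = Rational(47, 2) (V = Add(3, Add(Mul(-8, Add(-16, -16)), Mul(-1, Add(-2, Mul(Rational(-13, 4), 38), Mul(Rational(1, 4), Pow(38, 2)))))) = Add(3, Add(Mul(-8, -32), Mul(-1, Add(-2, Rational(-247, 2), Mul(Rational(1, 4), 1444))))) = Add(3, Add(256, Mul(-1, Add(-2, Rational(-247, 2), 361)))) = Add(3, Add(256, Mul(-1, Rational(471, 2)))) = Add(3, Add(256, Rational(-471, 2))) = Add(3, Rational(41, 2)) = Rational(47, 2) ≈ 23.500)
Mul(Add(-4445, a), Pow(Add(V, Mul(-82, 20)), -1)) = Mul(Add(-4445, -721), Pow(Add(Rational(47, 2), Mul(-82, 20)), -1)) = Mul(-5166, Pow(Add(Rational(47, 2), -1640), -1)) = Mul(-5166, Pow(Rational(-3233, 2), -1)) = Mul(-5166, Rational(-2, 3233)) = Rational(10332, 3233)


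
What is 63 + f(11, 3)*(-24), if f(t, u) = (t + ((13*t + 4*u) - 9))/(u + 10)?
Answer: -2949/13 ≈ -226.85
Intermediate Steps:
f(t, u) = (-9 + 4*u + 14*t)/(10 + u) (f(t, u) = (t + ((4*u + 13*t) - 9))/(10 + u) = (t + (-9 + 4*u + 13*t))/(10 + u) = (-9 + 4*u + 14*t)/(10 + u))
63 + f(11, 3)*(-24) = 63 + ((-9 + 4*3 + 14*11)/(10 + 3))*(-24) = 63 + ((-9 + 12 + 154)/13)*(-24) = 63 + ((1/13)*157)*(-24) = 63 + (157/13)*(-24) = 63 - 3768/13 = -2949/13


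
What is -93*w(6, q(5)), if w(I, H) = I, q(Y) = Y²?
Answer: -558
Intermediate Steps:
-93*w(6, q(5)) = -93*6 = -558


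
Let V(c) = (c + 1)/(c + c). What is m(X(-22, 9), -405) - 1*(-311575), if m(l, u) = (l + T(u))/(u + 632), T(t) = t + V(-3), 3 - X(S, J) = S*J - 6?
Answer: 212181982/681 ≈ 3.1157e+5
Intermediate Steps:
V(c) = (1 + c)/(2*c) (V(c) = (1 + c)/((2*c)) = (1 + c)*(1/(2*c)) = (1 + c)/(2*c))
X(S, J) = 9 - J*S (X(S, J) = 3 - (S*J - 6) = 3 - (J*S - 6) = 3 - (-6 + J*S) = 3 + (6 - J*S) = 9 - J*S)
T(t) = ⅓ + t (T(t) = t + (½)*(1 - 3)/(-3) = t + (½)*(-⅓)*(-2) = t + ⅓ = ⅓ + t)
m(l, u) = (⅓ + l + u)/(632 + u) (m(l, u) = (l + (⅓ + u))/(u + 632) = (⅓ + l + u)/(632 + u))
m(X(-22, 9), -405) - 1*(-311575) = (⅓ + (9 - 1*9*(-22)) - 405)/(632 - 405) - 1*(-311575) = (⅓ + (9 + 198) - 405)/227 + 311575 = (⅓ + 207 - 405)/227 + 311575 = (1/227)*(-593/3) + 311575 = -593/681 + 311575 = 212181982/681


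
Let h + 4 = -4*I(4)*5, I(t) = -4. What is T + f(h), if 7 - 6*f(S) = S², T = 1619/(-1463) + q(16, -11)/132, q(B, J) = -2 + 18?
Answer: -8448697/8778 ≈ -962.49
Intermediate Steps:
q(B, J) = 16
h = 76 (h = -4 - 4*(-4)*5 = -4 + 16*5 = -4 + 80 = 76)
T = -4325/4389 (T = 1619/(-1463) + 16/132 = 1619*(-1/1463) + 16*(1/132) = -1619/1463 + 4/33 = -4325/4389 ≈ -0.98542)
f(S) = 7/6 - S²/6
T + f(h) = -4325/4389 + (7/6 - ⅙*76²) = -4325/4389 + (7/6 - ⅙*5776) = -4325/4389 + (7/6 - 2888/3) = -4325/4389 - 1923/2 = -8448697/8778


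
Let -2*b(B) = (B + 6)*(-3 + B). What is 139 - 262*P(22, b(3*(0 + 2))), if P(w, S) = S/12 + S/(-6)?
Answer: -254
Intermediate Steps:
b(B) = -(-3 + B)*(6 + B)/2 (b(B) = -(B + 6)*(-3 + B)/2 = -(6 + B)*(-3 + B)/2 = -(-3 + B)*(6 + B)/2)
P(w, S) = -S/12 (P(w, S) = S*(1/12) + S*(-⅙) = S/12 - S/6 = -S/12)
139 - 262*P(22, b(3*(0 + 2))) = 139 - (-131)*(9 - 9*(0 + 2)/2 - 9*(0 + 2)²/2)/6 = 139 - (-131)*(9 - 9*2/2 - (3*2)²/2)/6 = 139 - (-131)*(9 - 3/2*6 - ½*6²)/6 = 139 - (-131)*(9 - 9 - ½*36)/6 = 139 - (-131)*(9 - 9 - 18)/6 = 139 - (-131)*(-18)/6 = 139 - 262*3/2 = 139 - 393 = -254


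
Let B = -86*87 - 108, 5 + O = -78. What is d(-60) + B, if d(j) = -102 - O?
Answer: -7609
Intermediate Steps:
O = -83 (O = -5 - 78 = -83)
d(j) = -19 (d(j) = -102 - 1*(-83) = -102 + 83 = -19)
B = -7590 (B = -7482 - 108 = -7590)
d(-60) + B = -19 - 7590 = -7609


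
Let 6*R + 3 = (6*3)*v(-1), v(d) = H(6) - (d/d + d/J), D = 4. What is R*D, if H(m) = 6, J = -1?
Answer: 46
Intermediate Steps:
v(d) = 5 + d (v(d) = 6 - (d/d + d/(-1)) = 6 - (1 + d*(-1)) = 6 - (1 - d) = 6 + (-1 + d) = 5 + d)
R = 23/2 (R = -½ + ((6*3)*(5 - 1))/6 = -½ + (18*4)/6 = -½ + (⅙)*72 = -½ + 12 = 23/2 ≈ 11.500)
R*D = (23/2)*4 = 46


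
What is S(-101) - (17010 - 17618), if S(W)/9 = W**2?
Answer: 92417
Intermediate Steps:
S(W) = 9*W**2
S(-101) - (17010 - 17618) = 9*(-101)**2 - (17010 - 17618) = 9*10201 - 1*(-608) = 91809 + 608 = 92417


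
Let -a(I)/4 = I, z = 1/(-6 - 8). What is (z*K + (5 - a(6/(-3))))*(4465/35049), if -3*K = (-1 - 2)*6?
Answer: -35720/81781 ≈ -0.43678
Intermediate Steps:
z = -1/14 (z = 1/(-14) = -1/14 ≈ -0.071429)
K = 6 (K = -(-1 - 2)*6/3 = -(-1)*6 = -⅓*(-18) = 6)
a(I) = -4*I
(z*K + (5 - a(6/(-3))))*(4465/35049) = (-1/14*6 + (5 - (-4)*6/(-3)))*(4465/35049) = (-3/7 + (5 - (-4)*6*(-⅓)))*(4465*(1/35049)) = (-3/7 + (5 - (-4)*(-2)))*(4465/35049) = (-3/7 + (5 - 1*8))*(4465/35049) = (-3/7 + (5 - 8))*(4465/35049) = (-3/7 - 3)*(4465/35049) = -24/7*4465/35049 = -35720/81781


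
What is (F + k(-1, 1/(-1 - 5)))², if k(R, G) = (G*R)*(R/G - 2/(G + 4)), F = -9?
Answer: 34596/529 ≈ 65.399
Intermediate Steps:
k(R, G) = G*R*(-2/(4 + G) + R/G) (k(R, G) = (G*R)*(R/G - 2/(4 + G)) = (G*R)*(-2/(4 + G) + R/G) = G*R*(-2/(4 + G) + R/G))
(F + k(-1, 1/(-1 - 5)))² = (-9 - (-2/(-1 - 5) + 4*(-1) - 1/(-1 - 5))/(4 + 1/(-1 - 5)))² = (-9 - (-2/(-6) - 4 - 1/(-6))/(4 + 1/(-6)))² = (-9 - (-2*(-⅙) - 4 - ⅙*(-1))/(4 - ⅙))² = (-9 - (⅓ - 4 + ⅙)/23/6)² = (-9 - 1*6/23*(-7/2))² = (-9 + 21/23)² = (-186/23)² = 34596/529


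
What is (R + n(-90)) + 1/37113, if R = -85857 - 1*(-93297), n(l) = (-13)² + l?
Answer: 279052648/37113 ≈ 7519.0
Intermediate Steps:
n(l) = 169 + l
R = 7440 (R = -85857 + 93297 = 7440)
(R + n(-90)) + 1/37113 = (7440 + (169 - 90)) + 1/37113 = (7440 + 79) + 1/37113 = 7519 + 1/37113 = 279052648/37113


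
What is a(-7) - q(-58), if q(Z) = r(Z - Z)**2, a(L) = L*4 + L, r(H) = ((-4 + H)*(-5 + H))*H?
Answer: -35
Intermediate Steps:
r(H) = H*(-5 + H)*(-4 + H) (r(H) = ((-5 + H)*(-4 + H))*H = H*(-5 + H)*(-4 + H))
a(L) = 5*L (a(L) = 4*L + L = 5*L)
q(Z) = 0 (q(Z) = ((Z - Z)*(20 + (Z - Z)**2 - 9*(Z - Z)))**2 = (0*(20 + 0**2 - 9*0))**2 = (0*(20 + 0 + 0))**2 = (0*20)**2 = 0**2 = 0)
a(-7) - q(-58) = 5*(-7) - 1*0 = -35 + 0 = -35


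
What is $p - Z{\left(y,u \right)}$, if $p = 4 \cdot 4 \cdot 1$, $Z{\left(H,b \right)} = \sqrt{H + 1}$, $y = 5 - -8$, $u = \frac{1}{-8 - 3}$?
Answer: $16 - \sqrt{14} \approx 12.258$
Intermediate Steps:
$u = - \frac{1}{11}$ ($u = \frac{1}{-11} = - \frac{1}{11} \approx -0.090909$)
$y = 13$ ($y = 5 + 8 = 13$)
$Z{\left(H,b \right)} = \sqrt{1 + H}$
$p = 16$ ($p = 16 \cdot 1 = 16$)
$p - Z{\left(y,u \right)} = 16 - \sqrt{1 + 13} = 16 - \sqrt{14}$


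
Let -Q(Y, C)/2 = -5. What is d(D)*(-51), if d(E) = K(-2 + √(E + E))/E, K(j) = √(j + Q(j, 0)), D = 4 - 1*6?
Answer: 51*√(8 + 2*I)/2 ≈ 72.678 + 8.947*I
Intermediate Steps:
Q(Y, C) = 10 (Q(Y, C) = -2*(-5) = 10)
D = -2 (D = 4 - 6 = -2)
K(j) = √(10 + j) (K(j) = √(j + 10) = √(10 + j))
d(E) = √(8 + √2*√E)/E (d(E) = √(10 + (-2 + √(E + E)))/E = √(10 + (-2 + √(2*E)))/E = √(10 + (-2 + √2*√E))/E = √(8 + √2*√E)/E)
d(D)*(-51) = (√(8 + √2*√(-2))/(-2))*(-51) = -√(8 + √2*(I*√2))/2*(-51) = -√(8 + 2*I)/2*(-51) = 51*√(8 + 2*I)/2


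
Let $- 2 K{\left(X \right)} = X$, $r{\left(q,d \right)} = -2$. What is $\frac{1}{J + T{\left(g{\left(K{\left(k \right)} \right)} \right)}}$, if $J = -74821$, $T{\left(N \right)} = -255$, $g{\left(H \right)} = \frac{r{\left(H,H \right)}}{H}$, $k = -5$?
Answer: $- \frac{1}{75076} \approx -1.332 \cdot 10^{-5}$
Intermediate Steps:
$K{\left(X \right)} = - \frac{X}{2}$
$g{\left(H \right)} = - \frac{2}{H}$
$\frac{1}{J + T{\left(g{\left(K{\left(k \right)} \right)} \right)}} = \frac{1}{-74821 - 255} = \frac{1}{-75076} = - \frac{1}{75076}$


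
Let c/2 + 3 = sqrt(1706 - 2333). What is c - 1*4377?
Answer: -4383 + 2*I*sqrt(627) ≈ -4383.0 + 50.08*I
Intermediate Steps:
c = -6 + 2*I*sqrt(627) (c = -6 + 2*sqrt(1706 - 2333) = -6 + 2*sqrt(-627) = -6 + 2*(I*sqrt(627)) = -6 + 2*I*sqrt(627) ≈ -6.0 + 50.08*I)
c - 1*4377 = (-6 + 2*I*sqrt(627)) - 1*4377 = (-6 + 2*I*sqrt(627)) - 4377 = -4383 + 2*I*sqrt(627)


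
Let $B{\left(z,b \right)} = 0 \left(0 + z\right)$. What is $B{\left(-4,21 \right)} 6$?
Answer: $0$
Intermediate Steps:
$B{\left(z,b \right)} = 0$ ($B{\left(z,b \right)} = 0 z = 0$)
$B{\left(-4,21 \right)} 6 = 0 \cdot 6 = 0$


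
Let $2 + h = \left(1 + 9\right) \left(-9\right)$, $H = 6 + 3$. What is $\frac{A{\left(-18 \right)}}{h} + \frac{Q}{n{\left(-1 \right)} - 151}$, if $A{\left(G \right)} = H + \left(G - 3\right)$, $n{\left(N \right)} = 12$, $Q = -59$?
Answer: $\frac{1774}{3197} \approx 0.5549$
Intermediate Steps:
$H = 9$
$h = -92$ ($h = -2 + \left(1 + 9\right) \left(-9\right) = -2 + 10 \left(-9\right) = -2 - 90 = -92$)
$A{\left(G \right)} = 6 + G$ ($A{\left(G \right)} = 9 + \left(G - 3\right) = 9 + \left(-3 + G\right) = 6 + G$)
$\frac{A{\left(-18 \right)}}{h} + \frac{Q}{n{\left(-1 \right)} - 151} = \frac{6 - 18}{-92} - \frac{59}{12 - 151} = \left(-12\right) \left(- \frac{1}{92}\right) - \frac{59}{12 - 151} = \frac{3}{23} - \frac{59}{-139} = \frac{3}{23} - - \frac{59}{139} = \frac{3}{23} + \frac{59}{139} = \frac{1774}{3197}$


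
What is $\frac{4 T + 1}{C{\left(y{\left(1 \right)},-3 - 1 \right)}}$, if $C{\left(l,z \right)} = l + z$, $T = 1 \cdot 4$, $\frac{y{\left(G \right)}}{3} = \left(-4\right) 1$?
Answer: $- \frac{17}{16} \approx -1.0625$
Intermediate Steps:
$y{\left(G \right)} = -12$ ($y{\left(G \right)} = 3 \left(\left(-4\right) 1\right) = 3 \left(-4\right) = -12$)
$T = 4$
$\frac{4 T + 1}{C{\left(y{\left(1 \right)},-3 - 1 \right)}} = \frac{4 \cdot 4 + 1}{-12 - 4} = \frac{16 + 1}{-12 - 4} = \frac{17}{-16} = 17 \left(- \frac{1}{16}\right) = - \frac{17}{16}$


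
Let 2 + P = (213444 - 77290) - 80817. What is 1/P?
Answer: 1/55335 ≈ 1.8072e-5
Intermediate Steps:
P = 55335 (P = -2 + ((213444 - 77290) - 80817) = -2 + (136154 - 80817) = -2 + 55337 = 55335)
1/P = 1/55335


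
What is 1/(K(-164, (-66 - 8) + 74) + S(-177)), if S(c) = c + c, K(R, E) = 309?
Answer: -1/45 ≈ -0.022222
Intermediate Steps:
S(c) = 2*c
1/(K(-164, (-66 - 8) + 74) + S(-177)) = 1/(309 + 2*(-177)) = 1/(309 - 354) = 1/(-45) = -1/45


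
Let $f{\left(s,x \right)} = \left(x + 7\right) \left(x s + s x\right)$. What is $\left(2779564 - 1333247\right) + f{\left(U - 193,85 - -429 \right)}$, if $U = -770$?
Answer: $-514324927$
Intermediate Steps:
$f{\left(s,x \right)} = 2 s x \left(7 + x\right)$ ($f{\left(s,x \right)} = \left(7 + x\right) \left(s x + s x\right) = \left(7 + x\right) 2 s x = 2 s x \left(7 + x\right)$)
$\left(2779564 - 1333247\right) + f{\left(U - 193,85 - -429 \right)} = \left(2779564 - 1333247\right) + 2 \left(-770 - 193\right) \left(85 - -429\right) \left(7 + \left(85 - -429\right)\right) = 1446317 + 2 \left(-963\right) \left(85 + 429\right) \left(7 + \left(85 + 429\right)\right) = 1446317 + 2 \left(-963\right) 514 \left(7 + 514\right) = 1446317 + 2 \left(-963\right) 514 \cdot 521 = 1446317 - 515771244 = -514324927$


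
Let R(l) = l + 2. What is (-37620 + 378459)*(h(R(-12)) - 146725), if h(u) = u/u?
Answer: -50009261436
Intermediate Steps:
R(l) = 2 + l
h(u) = 1
(-37620 + 378459)*(h(R(-12)) - 146725) = (-37620 + 378459)*(1 - 146725) = 340839*(-146724) = -50009261436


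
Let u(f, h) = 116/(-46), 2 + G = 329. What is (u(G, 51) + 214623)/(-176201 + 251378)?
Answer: 4936271/1729071 ≈ 2.8549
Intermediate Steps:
G = 327 (G = -2 + 329 = 327)
u(f, h) = -58/23 (u(f, h) = 116*(-1/46) = -58/23)
(u(G, 51) + 214623)/(-176201 + 251378) = (-58/23 + 214623)/(-176201 + 251378) = (4936271/23)/75177 = (4936271/23)*(1/75177) = 4936271/1729071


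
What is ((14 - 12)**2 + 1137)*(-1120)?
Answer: -1277920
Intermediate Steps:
((14 - 12)**2 + 1137)*(-1120) = (2**2 + 1137)*(-1120) = (4 + 1137)*(-1120) = 1141*(-1120) = -1277920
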